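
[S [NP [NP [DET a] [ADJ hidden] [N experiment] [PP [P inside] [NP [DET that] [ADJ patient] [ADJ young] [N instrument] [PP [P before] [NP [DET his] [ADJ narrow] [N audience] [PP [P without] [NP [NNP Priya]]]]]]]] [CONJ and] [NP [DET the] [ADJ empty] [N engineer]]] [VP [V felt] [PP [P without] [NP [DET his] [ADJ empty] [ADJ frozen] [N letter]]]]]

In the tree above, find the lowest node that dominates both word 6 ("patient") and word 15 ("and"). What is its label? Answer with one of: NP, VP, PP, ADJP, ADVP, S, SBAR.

NP

The smallest bracket enclosing both words is [NP a hidden experiment inside that patient young instrument before his narrow audience without Priya and the empty engineer], so the label is NP.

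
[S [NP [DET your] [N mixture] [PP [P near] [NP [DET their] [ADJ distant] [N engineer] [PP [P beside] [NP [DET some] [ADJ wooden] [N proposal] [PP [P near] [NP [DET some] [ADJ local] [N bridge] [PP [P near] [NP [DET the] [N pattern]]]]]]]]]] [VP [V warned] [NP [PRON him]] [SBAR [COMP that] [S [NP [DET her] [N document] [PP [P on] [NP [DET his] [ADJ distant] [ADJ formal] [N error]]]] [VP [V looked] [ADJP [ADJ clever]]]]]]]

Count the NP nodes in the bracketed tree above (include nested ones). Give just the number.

8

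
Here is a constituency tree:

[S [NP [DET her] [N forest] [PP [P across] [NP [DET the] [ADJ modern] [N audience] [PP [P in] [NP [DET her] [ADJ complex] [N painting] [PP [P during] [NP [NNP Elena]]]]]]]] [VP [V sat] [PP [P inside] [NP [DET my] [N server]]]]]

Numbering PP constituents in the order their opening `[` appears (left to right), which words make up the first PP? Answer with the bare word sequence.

across the modern audience in her complex painting during Elena

In left-to-right order the PP constituents are "across the modern audience in her complex painting during Elena"; "in her complex painting during Elena"; "during Elena"; "inside my server". Number 1 is "across the modern audience in her complex painting during Elena".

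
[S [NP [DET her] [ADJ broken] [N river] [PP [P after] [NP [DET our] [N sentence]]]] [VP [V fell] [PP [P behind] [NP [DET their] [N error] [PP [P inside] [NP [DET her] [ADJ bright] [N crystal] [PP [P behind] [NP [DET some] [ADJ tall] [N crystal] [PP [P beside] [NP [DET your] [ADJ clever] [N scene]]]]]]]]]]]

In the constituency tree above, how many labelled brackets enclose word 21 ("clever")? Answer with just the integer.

11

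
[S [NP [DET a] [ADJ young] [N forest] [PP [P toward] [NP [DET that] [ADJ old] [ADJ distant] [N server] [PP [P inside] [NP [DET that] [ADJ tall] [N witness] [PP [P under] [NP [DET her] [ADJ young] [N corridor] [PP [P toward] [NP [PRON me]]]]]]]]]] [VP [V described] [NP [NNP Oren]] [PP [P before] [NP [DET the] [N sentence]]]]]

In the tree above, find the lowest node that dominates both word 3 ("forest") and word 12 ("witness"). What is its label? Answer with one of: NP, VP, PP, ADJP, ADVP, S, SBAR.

The smallest bracket enclosing both words is [NP a young forest toward that old distant server inside that tall witness under her young corridor toward me], so the label is NP.

NP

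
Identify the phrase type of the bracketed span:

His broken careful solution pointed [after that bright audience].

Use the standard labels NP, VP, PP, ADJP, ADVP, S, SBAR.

The span is built around the preposition "after" — a prepositional phrase (PP).

PP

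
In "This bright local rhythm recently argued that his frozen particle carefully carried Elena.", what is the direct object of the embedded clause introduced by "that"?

Elena

The verb of the embedded clause introduced by "that" is "carried"; its direct object is the NP "Elena".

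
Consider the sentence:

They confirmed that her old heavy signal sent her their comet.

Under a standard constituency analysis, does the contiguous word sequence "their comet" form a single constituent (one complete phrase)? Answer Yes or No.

"their comet" is exactly the noun phrase [NP their comet], a complete constituent.

Yes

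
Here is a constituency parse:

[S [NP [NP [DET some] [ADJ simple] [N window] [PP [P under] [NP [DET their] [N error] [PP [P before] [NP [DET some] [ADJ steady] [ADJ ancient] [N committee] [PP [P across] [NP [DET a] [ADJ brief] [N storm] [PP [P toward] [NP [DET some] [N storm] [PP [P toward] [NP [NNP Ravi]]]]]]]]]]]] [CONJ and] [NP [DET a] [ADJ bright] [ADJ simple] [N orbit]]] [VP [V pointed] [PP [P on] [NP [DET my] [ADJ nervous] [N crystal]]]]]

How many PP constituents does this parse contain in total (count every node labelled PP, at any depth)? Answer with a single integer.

6

Listing each PP by its span: [PP under their error before some steady ancient committee across a brief storm toward some storm toward Ravi]; [PP before some steady ancient committee across a brief storm toward some storm toward Ravi]; [PP across a brief storm toward some storm toward Ravi]; [PP toward some storm toward Ravi]; [PP toward Ravi]; [PP on my nervous crystal] — that makes 6.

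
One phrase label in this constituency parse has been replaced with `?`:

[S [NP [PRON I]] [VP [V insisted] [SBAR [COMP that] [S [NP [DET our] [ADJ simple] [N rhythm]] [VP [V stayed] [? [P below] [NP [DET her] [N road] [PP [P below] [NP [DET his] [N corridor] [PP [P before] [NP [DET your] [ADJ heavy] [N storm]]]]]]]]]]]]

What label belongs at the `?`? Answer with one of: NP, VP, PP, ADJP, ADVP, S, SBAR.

PP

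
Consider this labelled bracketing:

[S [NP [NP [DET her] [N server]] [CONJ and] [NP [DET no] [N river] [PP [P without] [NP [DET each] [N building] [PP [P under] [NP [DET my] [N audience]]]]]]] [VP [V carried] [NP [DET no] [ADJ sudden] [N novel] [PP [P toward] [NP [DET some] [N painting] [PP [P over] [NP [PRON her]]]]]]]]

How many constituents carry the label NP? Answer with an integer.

The NP constituents are: [NP her server and no river without each building under my audience]; [NP her server]; [NP no river without each building under my audience]; [NP each building under my audience]; [NP my audience]; [NP no sudden novel toward some painting over her] …. Total: 8.

8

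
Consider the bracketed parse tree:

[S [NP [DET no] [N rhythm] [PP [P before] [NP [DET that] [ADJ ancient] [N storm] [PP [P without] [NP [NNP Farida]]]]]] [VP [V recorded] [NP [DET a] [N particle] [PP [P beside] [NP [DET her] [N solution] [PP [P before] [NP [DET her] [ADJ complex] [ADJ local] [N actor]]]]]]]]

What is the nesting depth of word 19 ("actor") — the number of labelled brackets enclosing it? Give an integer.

Counting open brackets not yet closed at "actor": [S [VP [NP [PP [NP [PP [NP [N = 8.

8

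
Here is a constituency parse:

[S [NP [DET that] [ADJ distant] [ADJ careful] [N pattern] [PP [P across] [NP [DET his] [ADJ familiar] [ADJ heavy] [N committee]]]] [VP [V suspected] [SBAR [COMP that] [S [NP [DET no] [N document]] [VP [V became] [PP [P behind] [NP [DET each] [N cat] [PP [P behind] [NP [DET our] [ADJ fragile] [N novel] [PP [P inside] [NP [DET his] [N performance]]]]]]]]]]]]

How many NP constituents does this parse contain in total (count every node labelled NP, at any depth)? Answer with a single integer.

6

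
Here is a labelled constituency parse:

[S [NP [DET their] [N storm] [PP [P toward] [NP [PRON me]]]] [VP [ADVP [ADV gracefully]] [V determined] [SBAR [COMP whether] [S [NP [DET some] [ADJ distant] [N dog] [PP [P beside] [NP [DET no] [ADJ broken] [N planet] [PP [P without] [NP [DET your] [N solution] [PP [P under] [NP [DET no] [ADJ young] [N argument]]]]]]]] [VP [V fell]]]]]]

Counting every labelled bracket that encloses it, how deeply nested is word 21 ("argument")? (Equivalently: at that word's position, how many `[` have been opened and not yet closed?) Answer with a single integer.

Path from the root down to the word: S → VP → SBAR → S → NP → PP → NP → PP → NP → PP → NP → N. That is 12 enclosing brackets.

12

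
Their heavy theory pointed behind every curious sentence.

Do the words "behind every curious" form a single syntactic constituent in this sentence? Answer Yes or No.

The sequence begins inside the preposition "behind" and ends inside the noun phrase "every curious sentence"; it crosses a phrase boundary, so no single node in the tree spans exactly those words.

No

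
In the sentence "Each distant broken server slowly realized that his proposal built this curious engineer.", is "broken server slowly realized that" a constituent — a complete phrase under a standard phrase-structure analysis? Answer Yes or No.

No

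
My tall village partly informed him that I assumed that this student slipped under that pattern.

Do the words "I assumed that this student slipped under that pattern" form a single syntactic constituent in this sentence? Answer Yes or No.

Yes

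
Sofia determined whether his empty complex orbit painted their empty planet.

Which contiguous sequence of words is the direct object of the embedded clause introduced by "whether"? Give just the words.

"painted" heads the VP of the embedded clause introduced by "whether", and "their empty planet" is its direct object.

their empty planet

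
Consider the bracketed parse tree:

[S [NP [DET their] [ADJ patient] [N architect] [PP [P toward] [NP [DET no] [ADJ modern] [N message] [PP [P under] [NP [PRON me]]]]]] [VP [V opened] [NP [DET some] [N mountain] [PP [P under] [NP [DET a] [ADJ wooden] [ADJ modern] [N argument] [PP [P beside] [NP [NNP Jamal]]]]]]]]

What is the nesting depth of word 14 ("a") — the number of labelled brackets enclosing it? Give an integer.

6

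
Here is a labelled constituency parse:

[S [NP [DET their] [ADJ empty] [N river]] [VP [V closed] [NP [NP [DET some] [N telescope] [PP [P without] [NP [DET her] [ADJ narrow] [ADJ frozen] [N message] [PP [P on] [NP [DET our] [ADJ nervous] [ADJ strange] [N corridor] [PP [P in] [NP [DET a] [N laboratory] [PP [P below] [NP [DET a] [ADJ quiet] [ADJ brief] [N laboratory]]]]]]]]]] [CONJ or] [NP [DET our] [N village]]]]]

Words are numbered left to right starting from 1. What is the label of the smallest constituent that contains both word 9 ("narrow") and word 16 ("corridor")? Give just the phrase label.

NP

Both words fall inside [NP her narrow frozen message on our nervous strange corridor in a laboratory below a quiet brief laboratory] (words 8–24), and no smaller constituent contains them both. Label: NP.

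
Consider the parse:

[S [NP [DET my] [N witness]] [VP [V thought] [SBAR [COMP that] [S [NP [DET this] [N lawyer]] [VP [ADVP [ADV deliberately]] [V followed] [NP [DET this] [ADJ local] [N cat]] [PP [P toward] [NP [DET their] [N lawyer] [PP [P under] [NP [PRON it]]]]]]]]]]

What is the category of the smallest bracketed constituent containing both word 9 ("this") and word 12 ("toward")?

The smallest bracket enclosing both words is [VP deliberately followed this local cat toward their lawyer under it], so the label is VP.

VP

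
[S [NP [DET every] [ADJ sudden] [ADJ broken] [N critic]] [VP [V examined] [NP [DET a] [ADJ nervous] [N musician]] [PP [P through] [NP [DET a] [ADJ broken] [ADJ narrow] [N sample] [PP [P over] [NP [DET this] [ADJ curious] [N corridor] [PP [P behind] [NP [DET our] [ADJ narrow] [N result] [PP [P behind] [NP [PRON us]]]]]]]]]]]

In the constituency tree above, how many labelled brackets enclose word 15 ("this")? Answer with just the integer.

Path from the root down to the word: S → VP → PP → NP → PP → NP → DET. That is 7 enclosing brackets.

7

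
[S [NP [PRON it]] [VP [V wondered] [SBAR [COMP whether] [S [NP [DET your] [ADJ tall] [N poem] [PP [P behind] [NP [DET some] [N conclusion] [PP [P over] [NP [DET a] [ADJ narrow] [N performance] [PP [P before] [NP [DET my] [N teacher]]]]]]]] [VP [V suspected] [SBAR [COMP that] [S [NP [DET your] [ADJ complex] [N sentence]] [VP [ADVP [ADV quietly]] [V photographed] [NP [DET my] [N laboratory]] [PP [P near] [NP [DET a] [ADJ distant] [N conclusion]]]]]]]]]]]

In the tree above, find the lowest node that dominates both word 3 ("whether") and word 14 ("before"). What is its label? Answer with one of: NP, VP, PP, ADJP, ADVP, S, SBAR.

Word 3 lies under S → VP → SBAR → COMP; word 14 lies under S → VP → SBAR → S → NP → PP → NP → PP → NP → PP → P. The lowest shared node is the SBAR.

SBAR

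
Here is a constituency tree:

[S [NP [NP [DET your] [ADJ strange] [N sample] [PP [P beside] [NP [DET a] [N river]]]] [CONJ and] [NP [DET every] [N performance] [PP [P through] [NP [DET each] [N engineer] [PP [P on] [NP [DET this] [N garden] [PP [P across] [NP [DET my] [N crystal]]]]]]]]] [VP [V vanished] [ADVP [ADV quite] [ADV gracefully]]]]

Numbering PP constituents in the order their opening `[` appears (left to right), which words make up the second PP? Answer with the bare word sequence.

through each engineer on this garden across my crystal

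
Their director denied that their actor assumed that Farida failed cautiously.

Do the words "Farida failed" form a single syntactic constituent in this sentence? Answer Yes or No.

The sequence begins inside the noun phrase "Farida" and ends inside the verb phrase "failed cautiously"; it crosses a phrase boundary, so no single node in the tree spans exactly those words.

No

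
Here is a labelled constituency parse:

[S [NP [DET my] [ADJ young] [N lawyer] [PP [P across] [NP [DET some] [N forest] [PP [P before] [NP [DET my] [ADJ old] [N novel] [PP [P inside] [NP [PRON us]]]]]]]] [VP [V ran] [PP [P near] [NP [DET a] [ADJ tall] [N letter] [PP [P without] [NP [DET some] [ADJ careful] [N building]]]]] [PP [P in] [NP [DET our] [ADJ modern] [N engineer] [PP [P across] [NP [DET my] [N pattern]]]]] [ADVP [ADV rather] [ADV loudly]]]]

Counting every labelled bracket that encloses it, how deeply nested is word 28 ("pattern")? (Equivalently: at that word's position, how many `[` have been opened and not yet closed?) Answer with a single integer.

7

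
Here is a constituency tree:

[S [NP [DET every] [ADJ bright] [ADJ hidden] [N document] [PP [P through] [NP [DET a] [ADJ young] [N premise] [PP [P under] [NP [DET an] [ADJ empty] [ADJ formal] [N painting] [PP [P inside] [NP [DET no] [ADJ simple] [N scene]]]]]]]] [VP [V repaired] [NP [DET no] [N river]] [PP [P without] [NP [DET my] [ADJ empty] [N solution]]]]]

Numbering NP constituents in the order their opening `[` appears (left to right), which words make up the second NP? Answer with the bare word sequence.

In left-to-right order the NP constituents are "every bright hidden document through a young premise under an empty formal painting inside no simple scene"; "a young premise under an empty formal painting inside no simple scene"; "an empty formal painting inside no simple scene"; "no simple scene"; "no river"; "my empty solution". Number 2 is "a young premise under an empty formal painting inside no simple scene".

a young premise under an empty formal painting inside no simple scene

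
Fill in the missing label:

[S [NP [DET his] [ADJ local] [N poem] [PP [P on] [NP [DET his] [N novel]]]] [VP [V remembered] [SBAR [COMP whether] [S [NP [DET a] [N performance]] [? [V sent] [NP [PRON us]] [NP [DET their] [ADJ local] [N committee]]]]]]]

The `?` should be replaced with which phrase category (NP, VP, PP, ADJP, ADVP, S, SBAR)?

VP

The `?` node immediately contains: V 'sent', NP, NP. That is the internal structure of a verb phrase, so the label is VP.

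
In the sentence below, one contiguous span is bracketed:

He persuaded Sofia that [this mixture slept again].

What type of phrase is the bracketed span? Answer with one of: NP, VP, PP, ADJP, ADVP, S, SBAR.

S

The span is built around the head "slept" — a clause (S).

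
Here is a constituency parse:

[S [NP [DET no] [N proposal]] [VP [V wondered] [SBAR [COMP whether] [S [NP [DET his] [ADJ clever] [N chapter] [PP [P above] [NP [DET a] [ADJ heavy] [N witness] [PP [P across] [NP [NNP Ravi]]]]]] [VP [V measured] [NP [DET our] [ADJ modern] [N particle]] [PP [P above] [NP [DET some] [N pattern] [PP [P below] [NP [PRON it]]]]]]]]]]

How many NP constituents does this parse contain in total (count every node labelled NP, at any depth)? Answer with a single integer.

7

Scanning left to right, an opening `[NP` appears at word positions 1, 5, 9, 13, 15, 19, 22 — 7 in total.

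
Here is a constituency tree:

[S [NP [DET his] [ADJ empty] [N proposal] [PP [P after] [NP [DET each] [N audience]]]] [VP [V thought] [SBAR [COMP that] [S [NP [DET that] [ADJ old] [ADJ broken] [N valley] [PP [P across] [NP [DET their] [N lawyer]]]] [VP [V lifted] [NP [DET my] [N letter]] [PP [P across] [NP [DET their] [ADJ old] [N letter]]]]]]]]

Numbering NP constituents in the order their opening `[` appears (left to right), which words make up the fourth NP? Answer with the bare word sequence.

their lawyer

In left-to-right order the NP constituents are "his empty proposal after each audience"; "each audience"; "that old broken valley across their lawyer"; "their lawyer"; "my letter"; "their old letter". Number 4 is "their lawyer".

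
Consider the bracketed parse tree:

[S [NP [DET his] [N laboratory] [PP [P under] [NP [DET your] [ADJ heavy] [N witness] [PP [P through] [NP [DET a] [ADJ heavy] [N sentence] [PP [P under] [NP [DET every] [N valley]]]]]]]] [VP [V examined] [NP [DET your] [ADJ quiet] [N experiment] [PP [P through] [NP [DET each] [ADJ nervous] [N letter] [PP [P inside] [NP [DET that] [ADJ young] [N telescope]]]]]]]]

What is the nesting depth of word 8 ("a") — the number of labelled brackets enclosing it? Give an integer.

Counting open brackets not yet closed at "a": [S [NP [PP [NP [PP [NP [DET = 7.

7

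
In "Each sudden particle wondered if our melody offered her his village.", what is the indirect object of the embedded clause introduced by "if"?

her

Within the embedded clause introduced by "if", the indirect object of "offered" is "her".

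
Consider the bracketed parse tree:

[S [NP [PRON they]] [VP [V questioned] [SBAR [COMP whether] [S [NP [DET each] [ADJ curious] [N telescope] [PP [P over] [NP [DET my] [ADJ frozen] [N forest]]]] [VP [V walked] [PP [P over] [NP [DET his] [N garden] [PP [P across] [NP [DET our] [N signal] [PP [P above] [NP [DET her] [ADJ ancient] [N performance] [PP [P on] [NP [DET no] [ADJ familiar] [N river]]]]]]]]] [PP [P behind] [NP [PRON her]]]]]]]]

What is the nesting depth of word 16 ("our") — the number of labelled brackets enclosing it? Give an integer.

10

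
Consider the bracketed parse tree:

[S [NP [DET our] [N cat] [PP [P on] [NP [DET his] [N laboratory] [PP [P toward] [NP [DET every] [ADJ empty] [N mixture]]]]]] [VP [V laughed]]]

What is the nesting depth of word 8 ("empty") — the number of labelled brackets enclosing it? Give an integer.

7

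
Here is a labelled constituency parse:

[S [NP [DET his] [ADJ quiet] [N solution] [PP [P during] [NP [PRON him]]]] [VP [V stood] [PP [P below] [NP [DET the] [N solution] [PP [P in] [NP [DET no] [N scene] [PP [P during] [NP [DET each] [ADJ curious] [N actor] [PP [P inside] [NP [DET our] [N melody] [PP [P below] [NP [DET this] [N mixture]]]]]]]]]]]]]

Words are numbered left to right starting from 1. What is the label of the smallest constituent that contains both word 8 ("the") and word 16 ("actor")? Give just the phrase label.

NP

Word 8 lies under S → VP → PP → NP → DET; word 16 lies under S → VP → PP → NP → PP → NP → PP → NP → N. The lowest shared node is the NP.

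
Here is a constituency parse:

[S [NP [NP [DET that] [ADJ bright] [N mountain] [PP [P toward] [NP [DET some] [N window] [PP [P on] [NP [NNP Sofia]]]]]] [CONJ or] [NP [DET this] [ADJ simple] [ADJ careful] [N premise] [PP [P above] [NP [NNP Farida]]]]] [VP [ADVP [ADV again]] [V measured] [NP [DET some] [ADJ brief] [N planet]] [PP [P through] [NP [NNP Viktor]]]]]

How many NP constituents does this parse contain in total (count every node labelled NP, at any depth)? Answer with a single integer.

8

Scanning left to right, an opening `[NP` appears at word positions 1, 1, 5, 8, 10, 15, 18, 22 — 8 in total.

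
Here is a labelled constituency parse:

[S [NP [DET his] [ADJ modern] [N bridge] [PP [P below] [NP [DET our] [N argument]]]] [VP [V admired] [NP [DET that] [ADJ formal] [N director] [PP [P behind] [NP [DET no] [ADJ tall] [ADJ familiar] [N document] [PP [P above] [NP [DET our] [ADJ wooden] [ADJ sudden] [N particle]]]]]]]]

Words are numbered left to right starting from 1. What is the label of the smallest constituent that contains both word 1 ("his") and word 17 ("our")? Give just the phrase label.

Word 1 lies under S → NP → DET; word 17 lies under S → VP → NP → PP → NP → PP → NP → DET. The lowest shared node is the S.

S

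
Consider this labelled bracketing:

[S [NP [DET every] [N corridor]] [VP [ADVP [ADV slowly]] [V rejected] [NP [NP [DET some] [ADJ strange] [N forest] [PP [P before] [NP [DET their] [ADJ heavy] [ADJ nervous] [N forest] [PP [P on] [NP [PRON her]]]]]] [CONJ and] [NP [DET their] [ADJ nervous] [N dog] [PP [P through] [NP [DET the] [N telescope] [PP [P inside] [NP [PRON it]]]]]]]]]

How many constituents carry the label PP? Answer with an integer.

4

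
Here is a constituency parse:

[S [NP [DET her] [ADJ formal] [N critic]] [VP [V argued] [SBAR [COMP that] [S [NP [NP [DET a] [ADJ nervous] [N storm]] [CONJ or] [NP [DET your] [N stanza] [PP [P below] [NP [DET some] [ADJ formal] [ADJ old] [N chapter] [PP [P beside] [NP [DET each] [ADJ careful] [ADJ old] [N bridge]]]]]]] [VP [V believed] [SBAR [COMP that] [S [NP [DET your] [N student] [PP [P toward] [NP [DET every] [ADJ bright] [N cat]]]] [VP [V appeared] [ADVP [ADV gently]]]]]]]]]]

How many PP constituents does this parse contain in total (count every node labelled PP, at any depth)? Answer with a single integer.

3

Listing each PP by its span: [PP below some formal old chapter beside each careful old bridge]; [PP beside each careful old bridge]; [PP toward every bright cat] — that makes 3.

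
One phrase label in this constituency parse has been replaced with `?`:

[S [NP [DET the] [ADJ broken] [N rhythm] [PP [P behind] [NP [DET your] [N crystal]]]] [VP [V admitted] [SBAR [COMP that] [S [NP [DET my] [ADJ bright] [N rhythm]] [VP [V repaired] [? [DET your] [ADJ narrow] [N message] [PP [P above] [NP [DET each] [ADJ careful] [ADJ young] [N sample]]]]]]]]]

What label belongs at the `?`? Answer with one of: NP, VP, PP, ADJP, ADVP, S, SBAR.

NP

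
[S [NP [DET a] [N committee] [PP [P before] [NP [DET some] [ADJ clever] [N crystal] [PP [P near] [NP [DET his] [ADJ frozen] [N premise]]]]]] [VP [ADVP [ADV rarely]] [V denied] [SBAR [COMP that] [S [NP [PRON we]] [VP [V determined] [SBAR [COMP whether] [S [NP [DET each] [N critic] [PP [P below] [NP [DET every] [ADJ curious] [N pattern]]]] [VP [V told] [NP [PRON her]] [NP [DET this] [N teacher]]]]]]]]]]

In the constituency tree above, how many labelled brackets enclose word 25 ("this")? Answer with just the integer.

Path from the root down to the word: S → VP → SBAR → S → VP → SBAR → S → VP → NP → DET. That is 10 enclosing brackets.

10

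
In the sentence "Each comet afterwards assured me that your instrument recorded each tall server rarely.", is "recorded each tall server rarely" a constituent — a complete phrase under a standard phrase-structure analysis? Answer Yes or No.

Yes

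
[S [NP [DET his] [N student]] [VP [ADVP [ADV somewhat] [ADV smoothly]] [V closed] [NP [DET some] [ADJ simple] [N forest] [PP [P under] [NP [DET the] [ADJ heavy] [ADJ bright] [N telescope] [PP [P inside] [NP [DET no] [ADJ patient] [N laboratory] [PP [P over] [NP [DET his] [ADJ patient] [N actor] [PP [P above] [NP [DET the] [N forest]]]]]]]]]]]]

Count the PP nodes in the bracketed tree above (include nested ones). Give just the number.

4

The PP constituents are: [PP under the heavy bright telescope inside no patient laboratory over his patient actor above the forest]; [PP inside no patient laboratory over his patient actor above the forest]; [PP over his patient actor above the forest]; [PP above the forest]. Total: 4.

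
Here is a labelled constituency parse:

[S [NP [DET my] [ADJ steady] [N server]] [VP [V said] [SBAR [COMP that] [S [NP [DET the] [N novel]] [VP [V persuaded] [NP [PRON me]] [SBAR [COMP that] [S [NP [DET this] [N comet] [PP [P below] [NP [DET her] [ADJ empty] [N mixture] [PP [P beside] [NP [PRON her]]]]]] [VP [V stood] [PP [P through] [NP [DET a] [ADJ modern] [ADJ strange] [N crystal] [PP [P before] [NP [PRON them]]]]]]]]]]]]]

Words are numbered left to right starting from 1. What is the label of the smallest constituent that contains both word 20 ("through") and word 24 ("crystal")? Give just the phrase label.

PP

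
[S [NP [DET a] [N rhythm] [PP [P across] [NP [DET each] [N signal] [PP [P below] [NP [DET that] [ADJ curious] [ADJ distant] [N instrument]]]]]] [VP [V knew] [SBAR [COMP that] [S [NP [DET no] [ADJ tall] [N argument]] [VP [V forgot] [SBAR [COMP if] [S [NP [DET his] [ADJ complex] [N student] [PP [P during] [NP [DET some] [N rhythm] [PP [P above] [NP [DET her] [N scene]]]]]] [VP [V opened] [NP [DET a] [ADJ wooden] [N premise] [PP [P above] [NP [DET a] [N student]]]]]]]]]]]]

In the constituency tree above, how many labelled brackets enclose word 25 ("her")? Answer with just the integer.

13

The word sits inside DET, which is inside NP, inside PP, inside NP, inside PP, inside NP, inside S, inside SBAR, inside VP, inside S, inside SBAR, inside VP, inside S — 13 brackets in all.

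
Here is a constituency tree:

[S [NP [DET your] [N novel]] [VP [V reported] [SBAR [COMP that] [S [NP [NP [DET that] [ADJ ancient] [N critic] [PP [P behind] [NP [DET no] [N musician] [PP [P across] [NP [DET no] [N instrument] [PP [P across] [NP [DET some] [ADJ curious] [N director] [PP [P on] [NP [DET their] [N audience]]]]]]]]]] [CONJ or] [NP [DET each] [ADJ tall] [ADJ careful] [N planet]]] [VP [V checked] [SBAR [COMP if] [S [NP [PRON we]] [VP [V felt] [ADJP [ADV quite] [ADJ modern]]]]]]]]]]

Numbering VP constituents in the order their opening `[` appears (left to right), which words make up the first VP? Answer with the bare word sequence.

reported that that ancient critic behind no musician across no instrument across some curious director on their audience or each tall careful planet checked if we felt quite modern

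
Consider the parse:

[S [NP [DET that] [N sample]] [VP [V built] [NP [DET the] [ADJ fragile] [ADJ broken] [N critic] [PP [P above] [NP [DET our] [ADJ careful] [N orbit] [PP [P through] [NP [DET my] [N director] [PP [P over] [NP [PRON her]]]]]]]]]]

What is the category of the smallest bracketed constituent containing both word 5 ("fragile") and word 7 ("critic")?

NP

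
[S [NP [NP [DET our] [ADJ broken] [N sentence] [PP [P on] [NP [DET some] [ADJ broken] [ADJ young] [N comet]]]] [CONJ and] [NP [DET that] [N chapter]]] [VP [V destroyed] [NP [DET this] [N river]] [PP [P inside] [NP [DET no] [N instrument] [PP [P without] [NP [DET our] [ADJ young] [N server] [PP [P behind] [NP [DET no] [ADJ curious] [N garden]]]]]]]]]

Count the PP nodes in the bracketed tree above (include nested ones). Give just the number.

4

Listing each PP by its span: [PP on some broken young comet]; [PP inside no instrument without our young server behind no curious garden]; [PP without our young server behind no curious garden]; [PP behind no curious garden] — that makes 4.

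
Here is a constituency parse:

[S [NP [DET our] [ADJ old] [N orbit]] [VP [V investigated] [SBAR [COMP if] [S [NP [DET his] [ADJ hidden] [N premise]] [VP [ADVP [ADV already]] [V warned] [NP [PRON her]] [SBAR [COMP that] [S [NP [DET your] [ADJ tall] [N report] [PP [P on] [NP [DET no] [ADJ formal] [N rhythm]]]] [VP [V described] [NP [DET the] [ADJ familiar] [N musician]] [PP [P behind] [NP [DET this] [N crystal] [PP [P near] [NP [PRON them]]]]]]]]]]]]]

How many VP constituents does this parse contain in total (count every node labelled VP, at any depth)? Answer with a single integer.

Scanning left to right, an opening `[VP` appears at word positions 4, 9, 20 — 3 in total.

3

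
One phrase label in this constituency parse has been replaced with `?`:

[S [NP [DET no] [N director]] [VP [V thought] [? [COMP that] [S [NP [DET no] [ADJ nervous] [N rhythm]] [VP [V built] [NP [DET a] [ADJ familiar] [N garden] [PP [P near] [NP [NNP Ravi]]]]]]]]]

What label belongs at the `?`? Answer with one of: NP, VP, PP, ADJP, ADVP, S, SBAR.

SBAR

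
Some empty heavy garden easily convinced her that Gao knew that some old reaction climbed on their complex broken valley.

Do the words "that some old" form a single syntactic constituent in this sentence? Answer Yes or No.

No

The sequence begins inside the complementizer "that" and ends inside the clause "some old reaction climbed on their complex broken valley"; it crosses a phrase boundary, so no single node in the tree spans exactly those words.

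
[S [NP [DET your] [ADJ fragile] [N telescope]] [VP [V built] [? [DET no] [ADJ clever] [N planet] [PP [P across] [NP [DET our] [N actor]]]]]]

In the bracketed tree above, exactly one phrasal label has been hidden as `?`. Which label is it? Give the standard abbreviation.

Looking at what the `?` directly dominates — DET 'no', ADJ 'clever', N 'planet', PP — this is a noun phrase (NP).

NP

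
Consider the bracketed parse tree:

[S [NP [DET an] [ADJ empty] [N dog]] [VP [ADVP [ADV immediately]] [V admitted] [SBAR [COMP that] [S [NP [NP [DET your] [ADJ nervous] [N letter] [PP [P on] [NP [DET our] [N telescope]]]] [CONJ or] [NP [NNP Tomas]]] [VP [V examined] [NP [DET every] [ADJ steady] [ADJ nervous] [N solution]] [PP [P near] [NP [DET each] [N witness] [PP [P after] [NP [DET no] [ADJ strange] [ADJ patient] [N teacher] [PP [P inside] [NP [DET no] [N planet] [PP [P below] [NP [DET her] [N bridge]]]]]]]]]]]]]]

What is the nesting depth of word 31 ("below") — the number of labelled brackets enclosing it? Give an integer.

13

The word sits inside P, which is inside PP, inside NP, inside PP, inside NP, inside PP, inside NP, inside PP, inside VP, inside S, inside SBAR, inside VP, inside S — 13 brackets in all.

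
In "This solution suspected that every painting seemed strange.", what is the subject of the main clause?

The subject of the main clause is the NP immediately before the verb "suspected": "this solution".

this solution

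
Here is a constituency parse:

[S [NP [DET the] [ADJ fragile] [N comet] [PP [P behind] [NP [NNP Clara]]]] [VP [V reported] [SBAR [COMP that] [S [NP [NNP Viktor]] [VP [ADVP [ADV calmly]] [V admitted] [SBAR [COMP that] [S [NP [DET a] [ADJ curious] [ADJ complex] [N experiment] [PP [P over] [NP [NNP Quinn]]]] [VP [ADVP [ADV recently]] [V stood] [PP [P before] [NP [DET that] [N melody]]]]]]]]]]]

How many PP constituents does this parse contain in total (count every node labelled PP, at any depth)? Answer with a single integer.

Scanning left to right, an opening `[PP` appears at word positions 4, 16, 20 — 3 in total.

3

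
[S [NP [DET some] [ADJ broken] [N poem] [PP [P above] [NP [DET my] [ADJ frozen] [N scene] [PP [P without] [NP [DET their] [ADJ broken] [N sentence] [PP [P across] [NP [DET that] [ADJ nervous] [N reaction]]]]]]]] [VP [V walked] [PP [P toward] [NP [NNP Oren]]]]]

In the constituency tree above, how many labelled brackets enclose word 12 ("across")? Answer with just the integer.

8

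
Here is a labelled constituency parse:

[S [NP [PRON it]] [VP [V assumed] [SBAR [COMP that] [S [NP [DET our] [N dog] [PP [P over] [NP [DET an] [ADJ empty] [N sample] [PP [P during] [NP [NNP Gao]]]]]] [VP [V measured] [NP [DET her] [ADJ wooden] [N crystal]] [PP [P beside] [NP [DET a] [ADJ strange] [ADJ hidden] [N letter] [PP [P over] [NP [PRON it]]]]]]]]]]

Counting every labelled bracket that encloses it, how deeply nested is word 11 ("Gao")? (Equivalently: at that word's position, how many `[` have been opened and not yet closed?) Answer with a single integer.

10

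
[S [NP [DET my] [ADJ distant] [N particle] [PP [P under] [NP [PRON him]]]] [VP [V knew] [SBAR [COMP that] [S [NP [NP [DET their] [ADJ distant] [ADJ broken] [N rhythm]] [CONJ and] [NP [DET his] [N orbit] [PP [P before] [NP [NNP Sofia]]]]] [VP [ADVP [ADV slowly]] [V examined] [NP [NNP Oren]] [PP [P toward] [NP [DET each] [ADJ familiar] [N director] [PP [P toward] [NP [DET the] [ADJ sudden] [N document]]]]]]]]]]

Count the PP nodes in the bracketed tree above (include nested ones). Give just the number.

Scanning left to right, an opening `[PP` appears at word positions 4, 15, 20, 24 — 4 in total.

4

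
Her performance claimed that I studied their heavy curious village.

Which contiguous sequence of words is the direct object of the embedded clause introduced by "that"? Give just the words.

their heavy curious village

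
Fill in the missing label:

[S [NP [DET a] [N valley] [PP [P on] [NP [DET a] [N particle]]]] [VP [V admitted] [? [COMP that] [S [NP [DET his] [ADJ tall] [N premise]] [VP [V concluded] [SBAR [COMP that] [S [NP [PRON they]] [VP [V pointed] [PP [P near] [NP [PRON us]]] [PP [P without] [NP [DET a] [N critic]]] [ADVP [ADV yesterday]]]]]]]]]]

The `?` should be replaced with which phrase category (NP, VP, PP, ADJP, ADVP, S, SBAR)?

A constituent whose immediate children are COMP 'that', S is a subordinate clause: SBAR.

SBAR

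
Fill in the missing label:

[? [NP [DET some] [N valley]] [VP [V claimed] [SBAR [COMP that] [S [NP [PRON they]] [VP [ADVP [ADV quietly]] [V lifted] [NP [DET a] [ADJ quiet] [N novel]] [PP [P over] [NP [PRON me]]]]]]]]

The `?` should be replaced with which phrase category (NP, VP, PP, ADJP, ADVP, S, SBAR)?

S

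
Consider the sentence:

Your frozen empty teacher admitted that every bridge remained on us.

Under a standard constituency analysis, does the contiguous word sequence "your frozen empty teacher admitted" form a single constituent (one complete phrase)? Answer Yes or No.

The sequence begins inside the noun phrase "your frozen empty teacher" and ends inside the verb phrase "admitted that every bridge remained on us"; it crosses a phrase boundary, so no single node in the tree spans exactly those words.

No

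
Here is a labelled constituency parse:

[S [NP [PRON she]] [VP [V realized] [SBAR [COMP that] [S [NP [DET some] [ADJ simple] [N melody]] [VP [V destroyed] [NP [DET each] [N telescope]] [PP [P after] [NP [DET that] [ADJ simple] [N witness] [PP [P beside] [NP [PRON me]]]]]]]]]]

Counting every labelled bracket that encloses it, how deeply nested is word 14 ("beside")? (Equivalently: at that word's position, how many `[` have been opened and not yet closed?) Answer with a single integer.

The word sits inside P, which is inside PP, inside NP, inside PP, inside VP, inside S, inside SBAR, inside VP, inside S — 9 brackets in all.

9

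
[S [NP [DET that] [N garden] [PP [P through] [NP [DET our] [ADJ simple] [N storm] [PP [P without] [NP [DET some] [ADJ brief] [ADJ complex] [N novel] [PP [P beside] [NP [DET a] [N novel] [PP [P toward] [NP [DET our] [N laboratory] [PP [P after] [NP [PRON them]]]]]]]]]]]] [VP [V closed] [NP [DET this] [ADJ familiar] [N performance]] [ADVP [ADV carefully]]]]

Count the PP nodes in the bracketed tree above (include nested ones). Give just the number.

5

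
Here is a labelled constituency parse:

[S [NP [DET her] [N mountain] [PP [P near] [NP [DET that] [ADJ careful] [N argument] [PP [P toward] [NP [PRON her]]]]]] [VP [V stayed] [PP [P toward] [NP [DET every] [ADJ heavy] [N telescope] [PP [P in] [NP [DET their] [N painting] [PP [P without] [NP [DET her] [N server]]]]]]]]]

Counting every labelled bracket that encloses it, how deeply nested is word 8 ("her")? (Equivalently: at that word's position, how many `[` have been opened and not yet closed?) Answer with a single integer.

7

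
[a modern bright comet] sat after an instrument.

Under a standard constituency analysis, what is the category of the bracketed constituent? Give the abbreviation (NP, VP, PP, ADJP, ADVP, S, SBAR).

NP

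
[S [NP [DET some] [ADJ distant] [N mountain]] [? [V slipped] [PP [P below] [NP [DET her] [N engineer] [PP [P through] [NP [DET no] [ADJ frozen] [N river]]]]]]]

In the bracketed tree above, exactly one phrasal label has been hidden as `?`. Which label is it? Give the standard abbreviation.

VP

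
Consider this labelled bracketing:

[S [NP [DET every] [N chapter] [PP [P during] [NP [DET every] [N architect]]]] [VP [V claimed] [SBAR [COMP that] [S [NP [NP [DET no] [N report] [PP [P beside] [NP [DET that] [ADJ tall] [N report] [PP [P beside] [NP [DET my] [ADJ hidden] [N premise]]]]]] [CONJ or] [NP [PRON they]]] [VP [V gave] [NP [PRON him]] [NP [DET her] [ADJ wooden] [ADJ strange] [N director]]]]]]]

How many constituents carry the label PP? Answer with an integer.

3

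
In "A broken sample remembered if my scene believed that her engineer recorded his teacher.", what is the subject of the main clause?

a broken sample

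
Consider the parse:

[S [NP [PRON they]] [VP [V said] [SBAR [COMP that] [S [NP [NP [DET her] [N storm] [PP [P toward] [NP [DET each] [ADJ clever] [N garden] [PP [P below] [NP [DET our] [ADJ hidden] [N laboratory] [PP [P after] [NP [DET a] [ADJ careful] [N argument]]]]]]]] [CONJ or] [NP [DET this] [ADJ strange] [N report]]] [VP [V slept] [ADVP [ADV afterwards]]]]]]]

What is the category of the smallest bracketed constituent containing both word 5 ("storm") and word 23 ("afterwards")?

S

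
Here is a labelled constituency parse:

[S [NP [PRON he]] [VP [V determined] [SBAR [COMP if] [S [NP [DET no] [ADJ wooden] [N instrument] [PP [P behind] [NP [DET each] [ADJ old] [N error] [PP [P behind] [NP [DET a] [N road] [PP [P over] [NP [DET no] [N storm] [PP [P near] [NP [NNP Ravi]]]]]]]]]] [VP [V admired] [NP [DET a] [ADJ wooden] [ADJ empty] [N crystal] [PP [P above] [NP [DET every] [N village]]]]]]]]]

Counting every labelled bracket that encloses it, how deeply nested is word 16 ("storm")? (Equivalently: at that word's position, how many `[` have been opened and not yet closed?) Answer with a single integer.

12

Counting open brackets not yet closed at "storm": [S [VP [SBAR [S [NP [PP [NP [PP [NP [PP [NP [N = 12.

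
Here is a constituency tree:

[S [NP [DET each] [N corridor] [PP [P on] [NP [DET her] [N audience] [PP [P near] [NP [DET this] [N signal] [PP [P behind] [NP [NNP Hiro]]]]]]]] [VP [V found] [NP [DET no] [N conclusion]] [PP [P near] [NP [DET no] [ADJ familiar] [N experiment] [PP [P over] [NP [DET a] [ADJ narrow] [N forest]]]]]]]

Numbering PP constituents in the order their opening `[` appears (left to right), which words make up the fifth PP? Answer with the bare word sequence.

over a narrow forest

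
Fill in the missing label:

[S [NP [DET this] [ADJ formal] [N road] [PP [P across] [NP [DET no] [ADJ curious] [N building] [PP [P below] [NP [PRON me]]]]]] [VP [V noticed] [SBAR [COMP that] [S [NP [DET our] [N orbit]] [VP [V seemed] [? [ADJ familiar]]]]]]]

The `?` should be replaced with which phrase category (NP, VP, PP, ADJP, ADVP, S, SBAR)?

ADJP

Looking at what the `?` directly dominates — ADJ 'familiar' — this is an adjective phrase (ADJP).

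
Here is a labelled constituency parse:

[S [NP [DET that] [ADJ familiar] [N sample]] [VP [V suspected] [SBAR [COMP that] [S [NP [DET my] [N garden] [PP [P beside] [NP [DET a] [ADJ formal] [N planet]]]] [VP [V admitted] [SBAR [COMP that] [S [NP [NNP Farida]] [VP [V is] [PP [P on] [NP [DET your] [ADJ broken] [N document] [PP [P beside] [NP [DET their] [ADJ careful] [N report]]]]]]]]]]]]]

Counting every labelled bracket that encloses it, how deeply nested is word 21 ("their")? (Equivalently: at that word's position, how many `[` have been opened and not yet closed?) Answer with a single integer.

Counting open brackets not yet closed at "their": [S [VP [SBAR [S [VP [SBAR [S [VP [PP [NP [PP [NP [DET = 13.

13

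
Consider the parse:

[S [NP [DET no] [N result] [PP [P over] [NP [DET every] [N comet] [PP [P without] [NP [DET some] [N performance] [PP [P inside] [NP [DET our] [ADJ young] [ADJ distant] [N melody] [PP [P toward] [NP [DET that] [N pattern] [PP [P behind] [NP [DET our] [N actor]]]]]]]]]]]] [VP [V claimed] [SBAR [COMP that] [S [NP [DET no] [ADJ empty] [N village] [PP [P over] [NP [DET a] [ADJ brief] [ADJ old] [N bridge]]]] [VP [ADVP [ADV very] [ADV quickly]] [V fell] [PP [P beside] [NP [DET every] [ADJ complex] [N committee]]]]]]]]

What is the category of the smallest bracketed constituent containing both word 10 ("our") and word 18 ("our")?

Word 10 lies under S → NP → PP → NP → PP → NP → PP → NP → DET; word 18 lies under S → NP → PP → NP → PP → NP → PP → NP → PP → NP → PP → NP → DET. The lowest shared node is the NP.

NP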